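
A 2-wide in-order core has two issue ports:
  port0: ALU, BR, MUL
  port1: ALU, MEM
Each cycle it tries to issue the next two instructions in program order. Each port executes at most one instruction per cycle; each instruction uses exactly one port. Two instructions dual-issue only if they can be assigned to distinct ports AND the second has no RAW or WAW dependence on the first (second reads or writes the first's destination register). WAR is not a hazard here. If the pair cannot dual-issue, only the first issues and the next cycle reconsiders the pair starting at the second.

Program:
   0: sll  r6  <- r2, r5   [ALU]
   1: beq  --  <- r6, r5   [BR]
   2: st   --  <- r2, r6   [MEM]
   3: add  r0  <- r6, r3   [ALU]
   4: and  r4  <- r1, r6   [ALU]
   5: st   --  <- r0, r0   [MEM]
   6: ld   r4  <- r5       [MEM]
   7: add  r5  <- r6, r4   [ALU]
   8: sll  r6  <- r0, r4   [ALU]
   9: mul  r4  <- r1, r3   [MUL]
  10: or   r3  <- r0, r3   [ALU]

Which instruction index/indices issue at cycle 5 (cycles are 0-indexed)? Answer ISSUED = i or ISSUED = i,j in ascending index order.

t=0 i0:sll ; RAW r6
t=1 i1,i2:beq+st ; pair
t=2 i3,i4:add+and ; pair
t=3 i5:st ; no-port MEM/MEM
t=4 i6:ld ; RAW r4
t=5 i7,i8:add+sll ; pair
t=6 i9,i10:mul+or ; pair

ISSUED = 7,8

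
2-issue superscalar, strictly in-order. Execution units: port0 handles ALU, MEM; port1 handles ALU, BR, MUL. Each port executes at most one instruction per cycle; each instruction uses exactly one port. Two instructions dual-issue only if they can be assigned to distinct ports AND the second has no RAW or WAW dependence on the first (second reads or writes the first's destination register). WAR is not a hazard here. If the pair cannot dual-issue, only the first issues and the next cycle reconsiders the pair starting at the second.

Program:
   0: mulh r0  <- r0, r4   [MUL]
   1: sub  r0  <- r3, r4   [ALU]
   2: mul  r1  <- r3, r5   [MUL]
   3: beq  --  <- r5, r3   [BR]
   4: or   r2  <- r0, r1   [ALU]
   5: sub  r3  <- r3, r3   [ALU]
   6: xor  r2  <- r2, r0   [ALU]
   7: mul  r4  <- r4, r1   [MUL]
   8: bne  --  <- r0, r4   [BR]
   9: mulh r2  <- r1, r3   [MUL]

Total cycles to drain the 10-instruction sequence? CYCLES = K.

c0: i0 mulh  WAW r0
c1: i1,i2 sub+mul  dual
c2: i3,i4 beq+or  dual
c3: i5,i6 sub+xor  dual
c4: i7 mul  no-port MUL/BR
c5: i8 bne  no-port BR/MUL
c6: i9 mulh  tail

CYCLES = 7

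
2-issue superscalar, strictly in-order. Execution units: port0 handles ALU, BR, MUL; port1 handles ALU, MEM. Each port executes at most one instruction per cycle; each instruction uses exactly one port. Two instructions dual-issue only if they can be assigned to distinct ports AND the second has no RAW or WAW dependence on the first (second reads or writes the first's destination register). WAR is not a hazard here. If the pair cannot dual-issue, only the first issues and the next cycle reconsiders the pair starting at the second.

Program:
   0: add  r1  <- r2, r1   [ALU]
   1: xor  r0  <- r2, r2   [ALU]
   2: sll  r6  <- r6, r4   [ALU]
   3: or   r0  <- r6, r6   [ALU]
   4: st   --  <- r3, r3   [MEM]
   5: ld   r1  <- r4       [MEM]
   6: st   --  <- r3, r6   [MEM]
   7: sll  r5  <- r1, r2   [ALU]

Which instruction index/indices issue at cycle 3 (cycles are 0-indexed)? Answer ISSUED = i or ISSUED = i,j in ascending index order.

0. add xor @i0,i1  | dual
1. sll @i2  | RAW r6
2. or st @i3,i4  | dual
3. ld @i5  | no-port MEM/MEM
4. st sll @i6,i7  | dual

ISSUED = 5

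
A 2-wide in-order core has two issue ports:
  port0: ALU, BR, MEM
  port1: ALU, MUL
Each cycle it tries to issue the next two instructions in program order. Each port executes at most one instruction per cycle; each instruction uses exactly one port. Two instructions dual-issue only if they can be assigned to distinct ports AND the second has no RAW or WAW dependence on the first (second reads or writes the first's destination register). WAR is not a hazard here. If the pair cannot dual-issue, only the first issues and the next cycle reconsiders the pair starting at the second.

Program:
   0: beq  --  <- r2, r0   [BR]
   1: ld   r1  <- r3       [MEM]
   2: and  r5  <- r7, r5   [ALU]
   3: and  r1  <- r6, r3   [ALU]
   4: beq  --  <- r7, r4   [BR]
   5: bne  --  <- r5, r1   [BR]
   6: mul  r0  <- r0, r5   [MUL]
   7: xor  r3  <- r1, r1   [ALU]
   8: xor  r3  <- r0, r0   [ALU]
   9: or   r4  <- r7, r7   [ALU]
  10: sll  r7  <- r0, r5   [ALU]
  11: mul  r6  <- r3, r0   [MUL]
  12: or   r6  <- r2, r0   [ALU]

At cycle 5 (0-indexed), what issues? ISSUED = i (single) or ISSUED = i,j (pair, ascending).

ISSUED = 8,9

[0] i0  beq  -- no-port BR/MEM
[1] i1&i2  ld and  -- dual
[2] i3&i4  and beq  -- dual
[3] i5&i6  bne mul  -- dual
[4] i7  xor  -- WAW r3
[5] i8&i9  xor or  -- dual
[6] i10&i11  sll mul  -- dual
[7] i12  or  -- tail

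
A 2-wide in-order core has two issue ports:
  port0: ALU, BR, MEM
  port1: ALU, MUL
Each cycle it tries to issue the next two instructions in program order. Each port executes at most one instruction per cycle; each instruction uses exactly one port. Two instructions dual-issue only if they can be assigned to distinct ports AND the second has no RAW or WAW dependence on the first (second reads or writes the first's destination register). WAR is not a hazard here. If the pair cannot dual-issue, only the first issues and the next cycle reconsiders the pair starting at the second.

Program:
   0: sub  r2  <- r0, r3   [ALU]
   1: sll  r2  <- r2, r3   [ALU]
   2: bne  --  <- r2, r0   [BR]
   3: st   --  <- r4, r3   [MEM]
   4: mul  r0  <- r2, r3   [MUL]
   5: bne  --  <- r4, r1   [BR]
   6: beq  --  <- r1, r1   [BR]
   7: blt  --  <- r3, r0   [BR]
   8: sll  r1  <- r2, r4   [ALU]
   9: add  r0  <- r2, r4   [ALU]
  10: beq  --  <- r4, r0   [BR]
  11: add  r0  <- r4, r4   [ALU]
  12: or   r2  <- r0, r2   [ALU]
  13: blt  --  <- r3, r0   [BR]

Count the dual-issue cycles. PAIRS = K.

PAIRS = 4

t=0 i0:sub.ALU ; RAW+WAW r2
t=1 i1:sll.ALU ; RAW r2
t=2 i2:bne.BR ; no-port BR/MEM
t=3 i3+i4:st.MEM;mul.MUL ; dual
t=4 i5:bne.BR ; no-port BR/BR
t=5 i6:beq.BR ; no-port BR/BR
t=6 i7+i8:blt.BR;sll.ALU ; dual
t=7 i9:add.ALU ; RAW r0
t=8 i10+i11:beq.BR;add.ALU ; dual
t=9 i12+i13:or.ALU;blt.BR ; dual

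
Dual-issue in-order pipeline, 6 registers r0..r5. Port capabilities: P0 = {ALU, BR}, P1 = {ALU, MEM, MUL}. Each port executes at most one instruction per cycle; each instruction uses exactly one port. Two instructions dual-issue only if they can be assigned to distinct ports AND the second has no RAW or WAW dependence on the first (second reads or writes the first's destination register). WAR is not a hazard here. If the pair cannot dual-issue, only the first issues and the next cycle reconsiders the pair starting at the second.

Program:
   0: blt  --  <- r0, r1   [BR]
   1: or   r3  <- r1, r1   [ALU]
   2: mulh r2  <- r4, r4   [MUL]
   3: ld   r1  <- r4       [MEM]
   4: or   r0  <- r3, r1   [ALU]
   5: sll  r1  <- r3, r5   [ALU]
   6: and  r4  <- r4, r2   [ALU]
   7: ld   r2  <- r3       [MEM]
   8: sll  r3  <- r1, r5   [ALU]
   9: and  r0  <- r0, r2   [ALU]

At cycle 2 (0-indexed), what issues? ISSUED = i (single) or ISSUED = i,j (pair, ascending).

[0] i0+i1  blt.BR/or.ALU  -- 2-wide
[1] i2  mulh.MUL  -- no-port MUL/MEM
[2] i3  ld.MEM  -- RAW r1
[3] i4+i5  or.ALU/sll.ALU  -- 2-wide
[4] i6+i7  and.ALU/ld.MEM  -- 2-wide
[5] i8+i9  sll.ALU/and.ALU  -- 2-wide

ISSUED = 3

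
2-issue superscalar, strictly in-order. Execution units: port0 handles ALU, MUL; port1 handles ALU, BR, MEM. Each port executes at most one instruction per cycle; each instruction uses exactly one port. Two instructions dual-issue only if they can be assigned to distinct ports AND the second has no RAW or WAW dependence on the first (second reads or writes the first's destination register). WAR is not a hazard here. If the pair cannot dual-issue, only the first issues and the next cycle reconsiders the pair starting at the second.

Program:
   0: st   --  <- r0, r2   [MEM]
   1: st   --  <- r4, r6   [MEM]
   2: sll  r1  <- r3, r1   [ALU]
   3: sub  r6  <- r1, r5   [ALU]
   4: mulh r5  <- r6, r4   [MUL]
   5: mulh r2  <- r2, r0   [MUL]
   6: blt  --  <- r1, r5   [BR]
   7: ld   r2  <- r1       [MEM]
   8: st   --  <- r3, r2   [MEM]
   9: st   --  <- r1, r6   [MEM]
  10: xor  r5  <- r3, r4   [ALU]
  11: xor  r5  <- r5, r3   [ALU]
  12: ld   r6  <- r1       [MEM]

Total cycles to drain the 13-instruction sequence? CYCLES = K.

c0: i0 st  no-port MEM/MEM
c1: i1,i2 st+sll  2-wide
c2: i3 sub  RAW r6
c3: i4 mulh  no-port MUL/MUL
c4: i5,i6 mulh+blt  2-wide
c5: i7 ld  no-port MEM/MEM
c6: i8 st  no-port MEM/MEM
c7: i9,i10 st+xor  2-wide
c8: i11,i12 xor+ld  2-wide

CYCLES = 9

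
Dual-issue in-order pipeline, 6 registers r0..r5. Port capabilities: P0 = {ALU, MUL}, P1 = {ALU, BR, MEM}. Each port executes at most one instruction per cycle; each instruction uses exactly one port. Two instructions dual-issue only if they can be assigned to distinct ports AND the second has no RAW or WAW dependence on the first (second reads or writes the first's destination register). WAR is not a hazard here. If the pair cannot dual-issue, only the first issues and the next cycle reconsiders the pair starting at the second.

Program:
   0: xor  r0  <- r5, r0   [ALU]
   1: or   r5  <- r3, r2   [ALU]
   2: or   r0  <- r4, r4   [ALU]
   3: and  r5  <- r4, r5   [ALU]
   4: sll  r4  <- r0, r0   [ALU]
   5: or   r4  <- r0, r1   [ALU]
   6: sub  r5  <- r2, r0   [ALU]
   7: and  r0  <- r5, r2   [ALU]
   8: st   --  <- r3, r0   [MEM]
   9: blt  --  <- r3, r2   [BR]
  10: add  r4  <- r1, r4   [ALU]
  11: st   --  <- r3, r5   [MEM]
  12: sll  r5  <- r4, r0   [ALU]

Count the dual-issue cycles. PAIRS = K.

PAIRS = 5

0. xor;or @i0&i1  | 2-wide
1. or;and @i2&i3  | 2-wide
2. sll @i4  | WAW r4
3. or;sub @i5&i6  | 2-wide
4. and @i7  | RAW r0
5. st @i8  | no-port MEM/BR
6. blt;add @i9&i10  | 2-wide
7. st;sll @i11&i12  | 2-wide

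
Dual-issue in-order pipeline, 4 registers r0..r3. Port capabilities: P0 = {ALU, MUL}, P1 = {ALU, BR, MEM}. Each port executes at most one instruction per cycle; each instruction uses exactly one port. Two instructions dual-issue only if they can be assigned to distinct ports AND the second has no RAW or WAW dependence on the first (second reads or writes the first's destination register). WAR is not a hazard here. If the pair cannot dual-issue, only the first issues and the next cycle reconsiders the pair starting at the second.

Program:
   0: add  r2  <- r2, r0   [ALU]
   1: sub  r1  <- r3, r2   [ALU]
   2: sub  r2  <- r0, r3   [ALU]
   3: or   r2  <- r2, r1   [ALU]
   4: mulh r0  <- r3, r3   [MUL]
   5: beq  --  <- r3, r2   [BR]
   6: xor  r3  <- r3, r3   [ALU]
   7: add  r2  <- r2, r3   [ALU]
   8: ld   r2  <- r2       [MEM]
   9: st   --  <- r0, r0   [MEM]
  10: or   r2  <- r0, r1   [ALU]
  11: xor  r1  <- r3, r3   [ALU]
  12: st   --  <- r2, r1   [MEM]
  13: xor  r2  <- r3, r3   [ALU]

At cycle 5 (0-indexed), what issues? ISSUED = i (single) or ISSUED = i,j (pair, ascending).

ISSUED = 8

t=0 i0:add ; RAW r2
t=1 i1&i2:sub sub ; dual
t=2 i3&i4:or mulh ; dual
t=3 i5&i6:beq xor ; dual
t=4 i7:add ; RAW+WAW r2
t=5 i8:ld ; no-port MEM/MEM
t=6 i9&i10:st or ; dual
t=7 i11:xor ; RAW r1
t=8 i12&i13:st xor ; dual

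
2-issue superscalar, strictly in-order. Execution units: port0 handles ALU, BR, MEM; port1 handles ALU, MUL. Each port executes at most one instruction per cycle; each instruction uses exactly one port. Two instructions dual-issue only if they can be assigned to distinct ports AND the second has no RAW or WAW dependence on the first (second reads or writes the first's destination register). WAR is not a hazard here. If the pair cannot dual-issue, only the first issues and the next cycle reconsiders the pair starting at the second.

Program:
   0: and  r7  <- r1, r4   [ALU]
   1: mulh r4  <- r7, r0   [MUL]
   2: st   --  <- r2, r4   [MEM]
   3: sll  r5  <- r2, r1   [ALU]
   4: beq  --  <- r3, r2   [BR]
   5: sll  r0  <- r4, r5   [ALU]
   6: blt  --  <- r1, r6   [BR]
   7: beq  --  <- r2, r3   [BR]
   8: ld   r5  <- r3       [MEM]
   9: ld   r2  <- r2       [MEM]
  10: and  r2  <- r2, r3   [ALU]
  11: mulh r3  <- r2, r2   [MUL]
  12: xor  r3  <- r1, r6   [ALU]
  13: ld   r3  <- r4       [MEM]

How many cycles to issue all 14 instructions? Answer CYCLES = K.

CYCLES = 12

0. and.ALU @i0  | RAW r7
1. mulh.MUL @i1  | RAW r4
2. st.MEM sll.ALU @i2&i3  | pair
3. beq.BR sll.ALU @i4&i5  | pair
4. blt.BR @i6  | no-port BR/BR
5. beq.BR @i7  | no-port BR/MEM
6. ld.MEM @i8  | no-port MEM/MEM
7. ld.MEM @i9  | RAW+WAW r2
8. and.ALU @i10  | RAW r2
9. mulh.MUL @i11  | WAW r3
10. xor.ALU @i12  | WAW r3
11. ld.MEM @i13  | tail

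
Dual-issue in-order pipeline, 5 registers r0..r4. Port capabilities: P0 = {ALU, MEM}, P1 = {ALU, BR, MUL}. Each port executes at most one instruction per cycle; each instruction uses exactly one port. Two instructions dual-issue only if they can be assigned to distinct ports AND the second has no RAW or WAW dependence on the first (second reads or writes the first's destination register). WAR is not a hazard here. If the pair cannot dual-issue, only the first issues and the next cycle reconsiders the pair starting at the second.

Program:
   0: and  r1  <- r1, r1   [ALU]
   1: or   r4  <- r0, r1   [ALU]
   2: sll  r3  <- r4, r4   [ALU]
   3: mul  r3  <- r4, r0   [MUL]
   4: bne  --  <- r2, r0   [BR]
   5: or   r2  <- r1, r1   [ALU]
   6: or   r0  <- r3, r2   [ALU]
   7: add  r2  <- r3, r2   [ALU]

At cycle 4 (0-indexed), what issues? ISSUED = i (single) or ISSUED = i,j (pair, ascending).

[0] i0  and  -- RAW r1
[1] i1  or  -- RAW r4
[2] i2  sll  -- WAW r3
[3] i3  mul  -- no-port MUL/BR
[4] i4/i5  bne+or  -- dual
[5] i6/i7  or+add  -- dual

ISSUED = 4,5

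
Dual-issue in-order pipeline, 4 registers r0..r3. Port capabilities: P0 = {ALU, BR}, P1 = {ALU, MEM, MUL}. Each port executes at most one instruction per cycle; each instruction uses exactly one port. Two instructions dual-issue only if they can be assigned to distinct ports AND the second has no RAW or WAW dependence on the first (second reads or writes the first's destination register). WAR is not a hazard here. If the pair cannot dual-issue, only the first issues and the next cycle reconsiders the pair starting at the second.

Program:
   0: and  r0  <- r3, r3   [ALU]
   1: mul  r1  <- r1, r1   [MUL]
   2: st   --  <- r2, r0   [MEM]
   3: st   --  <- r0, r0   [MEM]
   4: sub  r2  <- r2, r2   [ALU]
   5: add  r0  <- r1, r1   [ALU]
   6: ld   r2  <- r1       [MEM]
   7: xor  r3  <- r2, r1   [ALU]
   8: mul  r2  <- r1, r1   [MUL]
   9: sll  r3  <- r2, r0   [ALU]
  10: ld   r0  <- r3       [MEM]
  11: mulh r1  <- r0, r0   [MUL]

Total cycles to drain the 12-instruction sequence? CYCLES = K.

0. and;mul @i0+i1  | 2-wide
1. st @i2  | no-port MEM/MEM
2. st;sub @i3+i4  | 2-wide
3. add;ld @i5+i6  | 2-wide
4. xor;mul @i7+i8  | 2-wide
5. sll @i9  | RAW r3
6. ld @i10  | no-port MEM/MUL
7. mulh @i11  | tail

CYCLES = 8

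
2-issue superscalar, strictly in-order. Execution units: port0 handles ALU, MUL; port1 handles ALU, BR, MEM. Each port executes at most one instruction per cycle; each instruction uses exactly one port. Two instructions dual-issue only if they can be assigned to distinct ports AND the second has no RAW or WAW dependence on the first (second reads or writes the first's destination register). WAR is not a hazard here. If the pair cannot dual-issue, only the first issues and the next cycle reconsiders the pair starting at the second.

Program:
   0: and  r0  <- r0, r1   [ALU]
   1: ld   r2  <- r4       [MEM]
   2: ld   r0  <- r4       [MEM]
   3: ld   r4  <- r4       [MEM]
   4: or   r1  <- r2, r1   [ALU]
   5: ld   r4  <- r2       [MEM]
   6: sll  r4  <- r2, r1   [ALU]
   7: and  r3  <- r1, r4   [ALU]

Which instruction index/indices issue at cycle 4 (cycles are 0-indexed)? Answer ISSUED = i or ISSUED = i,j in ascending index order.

ISSUED = 6

  cy0 -> i0,i1 (and+ld) dual
  cy1 -> i2 (ld) no-port MEM/MEM
  cy2 -> i3,i4 (ld+or) dual
  cy3 -> i5 (ld) WAW r4
  cy4 -> i6 (sll) RAW r4
  cy5 -> i7 (and) tail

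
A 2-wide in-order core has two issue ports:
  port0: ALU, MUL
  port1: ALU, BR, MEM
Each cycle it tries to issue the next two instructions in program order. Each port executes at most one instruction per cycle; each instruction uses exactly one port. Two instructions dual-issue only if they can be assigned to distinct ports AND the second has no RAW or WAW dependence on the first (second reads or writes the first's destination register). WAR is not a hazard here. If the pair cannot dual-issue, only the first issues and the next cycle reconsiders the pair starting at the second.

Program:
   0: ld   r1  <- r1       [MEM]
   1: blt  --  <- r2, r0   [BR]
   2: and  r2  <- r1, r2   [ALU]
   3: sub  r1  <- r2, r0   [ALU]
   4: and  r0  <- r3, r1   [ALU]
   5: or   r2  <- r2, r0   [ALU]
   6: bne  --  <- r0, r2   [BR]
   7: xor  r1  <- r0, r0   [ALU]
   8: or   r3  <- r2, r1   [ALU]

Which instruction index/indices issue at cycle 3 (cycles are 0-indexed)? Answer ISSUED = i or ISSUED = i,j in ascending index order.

t=0 i0:ld.MEM ; no-port MEM/BR
t=1 i1&i2:blt.BR;and.ALU ; dual
t=2 i3:sub.ALU ; RAW r1
t=3 i4:and.ALU ; RAW r0
t=4 i5:or.ALU ; RAW r2
t=5 i6&i7:bne.BR;xor.ALU ; dual
t=6 i8:or.ALU ; tail

ISSUED = 4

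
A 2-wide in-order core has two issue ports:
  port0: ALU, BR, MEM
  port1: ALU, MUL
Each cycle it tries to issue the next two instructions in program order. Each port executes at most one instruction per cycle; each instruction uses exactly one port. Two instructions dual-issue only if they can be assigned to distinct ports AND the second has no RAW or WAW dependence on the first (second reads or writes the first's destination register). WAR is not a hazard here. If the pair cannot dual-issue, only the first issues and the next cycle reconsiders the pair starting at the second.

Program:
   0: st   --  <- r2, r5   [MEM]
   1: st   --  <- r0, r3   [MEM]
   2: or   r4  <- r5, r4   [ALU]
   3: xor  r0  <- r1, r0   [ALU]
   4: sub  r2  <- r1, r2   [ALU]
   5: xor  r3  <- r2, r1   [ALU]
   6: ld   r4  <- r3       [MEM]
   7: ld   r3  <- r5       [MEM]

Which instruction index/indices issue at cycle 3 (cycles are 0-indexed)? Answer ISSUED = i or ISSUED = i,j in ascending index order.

ISSUED = 5

#0 head=0: st i0 no-port MEM/MEM
#1 head=1: st+or i1&i2 pair
#2 head=3: xor+sub i3&i4 pair
#3 head=5: xor i5 RAW r3
#4 head=6: ld i6 no-port MEM/MEM
#5 head=7: ld i7 tail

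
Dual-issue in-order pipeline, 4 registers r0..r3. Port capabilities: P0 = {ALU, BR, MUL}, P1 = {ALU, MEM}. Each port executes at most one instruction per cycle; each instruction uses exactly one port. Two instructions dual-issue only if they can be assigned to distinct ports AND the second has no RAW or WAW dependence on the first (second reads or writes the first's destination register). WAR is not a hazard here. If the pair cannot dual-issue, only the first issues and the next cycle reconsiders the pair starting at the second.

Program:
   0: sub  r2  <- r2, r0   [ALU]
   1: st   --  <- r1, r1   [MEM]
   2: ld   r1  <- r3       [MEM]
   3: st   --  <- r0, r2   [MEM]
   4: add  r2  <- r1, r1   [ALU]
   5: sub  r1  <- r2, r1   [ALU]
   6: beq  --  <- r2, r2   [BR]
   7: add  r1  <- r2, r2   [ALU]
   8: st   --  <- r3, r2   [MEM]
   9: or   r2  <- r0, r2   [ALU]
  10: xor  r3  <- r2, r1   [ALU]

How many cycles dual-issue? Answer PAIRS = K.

PAIRS = 4

[0] i0&i1  sub/st  -- pair
[1] i2  ld  -- no-port MEM/MEM
[2] i3&i4  st/add  -- pair
[3] i5&i6  sub/beq  -- pair
[4] i7&i8  add/st  -- pair
[5] i9  or  -- RAW r2
[6] i10  xor  -- tail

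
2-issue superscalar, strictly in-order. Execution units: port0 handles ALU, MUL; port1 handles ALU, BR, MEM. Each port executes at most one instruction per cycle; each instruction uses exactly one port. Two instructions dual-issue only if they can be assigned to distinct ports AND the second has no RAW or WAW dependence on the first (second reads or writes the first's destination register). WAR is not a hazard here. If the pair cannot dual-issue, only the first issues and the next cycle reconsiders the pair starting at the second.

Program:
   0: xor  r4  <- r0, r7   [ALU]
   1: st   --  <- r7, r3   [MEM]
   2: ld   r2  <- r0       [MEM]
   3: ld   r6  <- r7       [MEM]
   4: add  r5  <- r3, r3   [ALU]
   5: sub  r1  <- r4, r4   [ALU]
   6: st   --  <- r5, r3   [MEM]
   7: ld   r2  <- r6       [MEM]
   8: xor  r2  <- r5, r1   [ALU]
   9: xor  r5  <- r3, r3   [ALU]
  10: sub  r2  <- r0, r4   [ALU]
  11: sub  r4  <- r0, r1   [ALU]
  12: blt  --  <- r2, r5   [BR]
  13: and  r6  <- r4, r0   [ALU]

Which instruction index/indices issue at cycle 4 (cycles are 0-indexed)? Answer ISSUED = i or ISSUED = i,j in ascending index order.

ISSUED = 7

0. xor/st @i0/i1  | 2-wide
1. ld @i2  | no-port MEM/MEM
2. ld/add @i3/i4  | 2-wide
3. sub/st @i5/i6  | 2-wide
4. ld @i7  | WAW r2
5. xor/xor @i8/i9  | 2-wide
6. sub/sub @i10/i11  | 2-wide
7. blt/and @i12/i13  | 2-wide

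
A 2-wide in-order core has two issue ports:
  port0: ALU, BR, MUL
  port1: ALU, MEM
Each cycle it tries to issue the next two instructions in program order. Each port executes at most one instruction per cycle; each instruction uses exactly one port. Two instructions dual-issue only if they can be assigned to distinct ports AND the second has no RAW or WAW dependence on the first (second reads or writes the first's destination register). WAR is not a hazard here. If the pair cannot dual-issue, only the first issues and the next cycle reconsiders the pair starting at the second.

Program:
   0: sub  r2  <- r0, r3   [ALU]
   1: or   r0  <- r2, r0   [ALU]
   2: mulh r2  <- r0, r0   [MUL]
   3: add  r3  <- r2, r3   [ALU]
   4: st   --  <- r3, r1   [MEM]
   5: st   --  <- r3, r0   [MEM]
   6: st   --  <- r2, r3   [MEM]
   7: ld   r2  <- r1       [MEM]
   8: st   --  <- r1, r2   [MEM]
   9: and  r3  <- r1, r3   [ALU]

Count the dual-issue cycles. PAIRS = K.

PAIRS = 1

c0: i0 sub  RAW r2
c1: i1 or  RAW r0
c2: i2 mulh  RAW r2
c3: i3 add  RAW r3
c4: i4 st  no-port MEM/MEM
c5: i5 st  no-port MEM/MEM
c6: i6 st  no-port MEM/MEM
c7: i7 ld  no-port MEM/MEM
c8: i8&i9 st+and  2-wide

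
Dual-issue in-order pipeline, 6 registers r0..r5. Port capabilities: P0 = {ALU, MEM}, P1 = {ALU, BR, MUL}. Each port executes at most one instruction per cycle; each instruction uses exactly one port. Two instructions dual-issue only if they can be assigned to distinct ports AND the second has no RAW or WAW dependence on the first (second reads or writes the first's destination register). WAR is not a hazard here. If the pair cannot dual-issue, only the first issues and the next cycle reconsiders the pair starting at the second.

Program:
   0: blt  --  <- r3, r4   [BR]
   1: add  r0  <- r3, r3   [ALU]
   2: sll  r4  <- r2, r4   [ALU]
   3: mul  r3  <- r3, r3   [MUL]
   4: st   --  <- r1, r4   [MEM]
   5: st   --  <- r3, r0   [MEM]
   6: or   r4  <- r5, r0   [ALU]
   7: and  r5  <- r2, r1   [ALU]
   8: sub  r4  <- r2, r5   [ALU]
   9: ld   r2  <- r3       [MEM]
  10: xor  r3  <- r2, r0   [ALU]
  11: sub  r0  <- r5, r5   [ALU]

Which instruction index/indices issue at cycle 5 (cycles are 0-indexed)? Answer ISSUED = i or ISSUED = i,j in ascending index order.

t=0 i0,i1:blt.BR;add.ALU ; pair
t=1 i2,i3:sll.ALU;mul.MUL ; pair
t=2 i4:st.MEM ; no-port MEM/MEM
t=3 i5,i6:st.MEM;or.ALU ; pair
t=4 i7:and.ALU ; RAW r5
t=5 i8,i9:sub.ALU;ld.MEM ; pair
t=6 i10,i11:xor.ALU;sub.ALU ; pair

ISSUED = 8,9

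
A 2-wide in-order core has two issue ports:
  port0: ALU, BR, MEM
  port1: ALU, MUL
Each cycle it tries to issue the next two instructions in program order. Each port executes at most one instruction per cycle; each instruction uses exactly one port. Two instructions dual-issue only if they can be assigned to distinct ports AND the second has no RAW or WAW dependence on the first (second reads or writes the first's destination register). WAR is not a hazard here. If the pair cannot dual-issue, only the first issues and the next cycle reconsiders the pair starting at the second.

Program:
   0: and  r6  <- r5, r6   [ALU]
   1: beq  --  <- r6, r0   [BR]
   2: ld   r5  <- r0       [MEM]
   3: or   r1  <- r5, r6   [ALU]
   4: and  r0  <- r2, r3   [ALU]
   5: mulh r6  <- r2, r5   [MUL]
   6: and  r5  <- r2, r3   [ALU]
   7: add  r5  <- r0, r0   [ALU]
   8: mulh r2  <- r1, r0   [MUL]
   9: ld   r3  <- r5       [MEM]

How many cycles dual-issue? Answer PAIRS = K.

PAIRS = 3

c0: i0 and  RAW r6
c1: i1 beq  no-port BR/MEM
c2: i2 ld  RAW r5
c3: i3/i4 or/and  2-wide
c4: i5/i6 mulh/and  2-wide
c5: i7/i8 add/mulh  2-wide
c6: i9 ld  tail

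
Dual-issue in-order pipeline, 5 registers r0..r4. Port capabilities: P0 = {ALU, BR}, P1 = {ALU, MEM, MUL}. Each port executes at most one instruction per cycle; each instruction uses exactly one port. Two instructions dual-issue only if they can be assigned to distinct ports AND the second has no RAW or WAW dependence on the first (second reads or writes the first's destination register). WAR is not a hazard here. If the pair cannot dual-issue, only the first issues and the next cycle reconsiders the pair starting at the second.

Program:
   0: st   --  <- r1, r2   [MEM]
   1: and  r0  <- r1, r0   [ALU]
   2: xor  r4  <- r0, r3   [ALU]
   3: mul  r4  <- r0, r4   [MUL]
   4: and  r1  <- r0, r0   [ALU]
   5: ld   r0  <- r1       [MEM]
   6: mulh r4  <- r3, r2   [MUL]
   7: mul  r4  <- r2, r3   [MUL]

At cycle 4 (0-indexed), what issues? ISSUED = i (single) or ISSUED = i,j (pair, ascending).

ISSUED = 6

0. st.MEM;and.ALU @i0&i1  | 2-wide
1. xor.ALU @i2  | RAW+WAW r4
2. mul.MUL;and.ALU @i3&i4  | 2-wide
3. ld.MEM @i5  | no-port MEM/MUL
4. mulh.MUL @i6  | no-port MUL/MUL
5. mul.MUL @i7  | tail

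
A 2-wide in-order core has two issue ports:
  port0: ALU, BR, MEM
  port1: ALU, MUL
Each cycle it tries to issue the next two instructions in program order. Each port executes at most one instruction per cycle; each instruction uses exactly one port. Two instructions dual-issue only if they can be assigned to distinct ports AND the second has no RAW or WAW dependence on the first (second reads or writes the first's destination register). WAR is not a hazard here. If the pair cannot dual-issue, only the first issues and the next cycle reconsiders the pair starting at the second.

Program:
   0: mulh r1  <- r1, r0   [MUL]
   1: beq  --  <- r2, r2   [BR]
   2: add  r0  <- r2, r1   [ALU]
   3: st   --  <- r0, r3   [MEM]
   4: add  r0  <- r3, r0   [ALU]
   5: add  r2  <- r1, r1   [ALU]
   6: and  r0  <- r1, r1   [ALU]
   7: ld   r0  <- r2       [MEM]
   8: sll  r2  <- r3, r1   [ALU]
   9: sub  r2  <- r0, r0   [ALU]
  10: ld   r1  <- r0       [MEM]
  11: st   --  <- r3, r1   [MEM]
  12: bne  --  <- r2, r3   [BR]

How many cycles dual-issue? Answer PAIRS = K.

#0 head=0: mulh.MUL;beq.BR i0&i1 pair
#1 head=2: add.ALU i2 RAW r0
#2 head=3: st.MEM;add.ALU i3&i4 pair
#3 head=5: add.ALU;and.ALU i5&i6 pair
#4 head=7: ld.MEM;sll.ALU i7&i8 pair
#5 head=9: sub.ALU;ld.MEM i9&i10 pair
#6 head=11: st.MEM i11 no-port MEM/BR
#7 head=12: bne.BR i12 tail

PAIRS = 5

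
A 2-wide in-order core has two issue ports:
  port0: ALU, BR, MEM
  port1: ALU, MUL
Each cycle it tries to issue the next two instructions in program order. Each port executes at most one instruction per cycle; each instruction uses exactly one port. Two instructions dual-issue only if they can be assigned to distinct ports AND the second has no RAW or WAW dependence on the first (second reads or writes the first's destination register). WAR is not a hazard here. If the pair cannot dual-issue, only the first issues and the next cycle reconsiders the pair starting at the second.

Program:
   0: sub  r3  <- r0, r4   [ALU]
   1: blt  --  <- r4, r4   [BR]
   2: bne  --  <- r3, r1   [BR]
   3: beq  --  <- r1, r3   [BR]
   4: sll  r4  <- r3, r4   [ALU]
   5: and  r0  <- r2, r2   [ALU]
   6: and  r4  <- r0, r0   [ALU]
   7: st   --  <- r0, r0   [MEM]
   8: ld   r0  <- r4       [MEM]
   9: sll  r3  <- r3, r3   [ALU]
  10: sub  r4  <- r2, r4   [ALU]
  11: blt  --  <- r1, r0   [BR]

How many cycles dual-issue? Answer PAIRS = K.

c0: i0&i1 sub blt  2-wide
c1: i2 bne  no-port BR/BR
c2: i3&i4 beq sll  2-wide
c3: i5 and  RAW r0
c4: i6&i7 and st  2-wide
c5: i8&i9 ld sll  2-wide
c6: i10&i11 sub blt  2-wide

PAIRS = 5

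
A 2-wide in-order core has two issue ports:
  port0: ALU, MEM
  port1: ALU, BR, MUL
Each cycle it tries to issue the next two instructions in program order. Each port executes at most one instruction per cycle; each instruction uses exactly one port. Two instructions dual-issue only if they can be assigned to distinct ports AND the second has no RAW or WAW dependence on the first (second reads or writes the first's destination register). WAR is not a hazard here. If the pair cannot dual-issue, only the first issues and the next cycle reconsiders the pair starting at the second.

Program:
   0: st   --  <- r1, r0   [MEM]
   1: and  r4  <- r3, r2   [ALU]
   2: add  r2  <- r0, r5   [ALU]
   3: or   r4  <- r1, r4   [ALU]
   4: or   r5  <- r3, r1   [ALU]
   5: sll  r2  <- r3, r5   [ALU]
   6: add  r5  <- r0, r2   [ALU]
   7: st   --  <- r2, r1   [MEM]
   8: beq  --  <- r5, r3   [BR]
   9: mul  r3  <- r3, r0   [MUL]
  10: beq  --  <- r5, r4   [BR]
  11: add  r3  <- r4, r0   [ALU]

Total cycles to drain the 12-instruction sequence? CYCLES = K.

CYCLES = 8

  cy0 -> i0+i1 (st;and) pair
  cy1 -> i2+i3 (add;or) pair
  cy2 -> i4 (or) RAW r5
  cy3 -> i5 (sll) RAW r2
  cy4 -> i6+i7 (add;st) pair
  cy5 -> i8 (beq) no-port BR/MUL
  cy6 -> i9 (mul) no-port MUL/BR
  cy7 -> i10+i11 (beq;add) pair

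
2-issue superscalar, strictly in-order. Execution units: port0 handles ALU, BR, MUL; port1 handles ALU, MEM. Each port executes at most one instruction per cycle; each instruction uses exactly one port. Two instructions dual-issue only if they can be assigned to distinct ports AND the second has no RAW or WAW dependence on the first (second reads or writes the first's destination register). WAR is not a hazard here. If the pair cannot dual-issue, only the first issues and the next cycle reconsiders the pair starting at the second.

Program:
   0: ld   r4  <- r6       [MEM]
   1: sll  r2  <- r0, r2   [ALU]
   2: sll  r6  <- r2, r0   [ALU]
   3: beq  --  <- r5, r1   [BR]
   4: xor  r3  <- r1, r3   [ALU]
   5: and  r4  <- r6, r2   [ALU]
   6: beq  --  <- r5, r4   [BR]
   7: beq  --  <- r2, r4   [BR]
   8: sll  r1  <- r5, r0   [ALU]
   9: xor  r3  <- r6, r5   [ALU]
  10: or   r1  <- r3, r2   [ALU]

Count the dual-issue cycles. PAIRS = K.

0. ld.MEM sll.ALU @i0/i1  | 2-wide
1. sll.ALU beq.BR @i2/i3  | 2-wide
2. xor.ALU and.ALU @i4/i5  | 2-wide
3. beq.BR @i6  | no-port BR/BR
4. beq.BR sll.ALU @i7/i8  | 2-wide
5. xor.ALU @i9  | RAW r3
6. or.ALU @i10  | tail

PAIRS = 4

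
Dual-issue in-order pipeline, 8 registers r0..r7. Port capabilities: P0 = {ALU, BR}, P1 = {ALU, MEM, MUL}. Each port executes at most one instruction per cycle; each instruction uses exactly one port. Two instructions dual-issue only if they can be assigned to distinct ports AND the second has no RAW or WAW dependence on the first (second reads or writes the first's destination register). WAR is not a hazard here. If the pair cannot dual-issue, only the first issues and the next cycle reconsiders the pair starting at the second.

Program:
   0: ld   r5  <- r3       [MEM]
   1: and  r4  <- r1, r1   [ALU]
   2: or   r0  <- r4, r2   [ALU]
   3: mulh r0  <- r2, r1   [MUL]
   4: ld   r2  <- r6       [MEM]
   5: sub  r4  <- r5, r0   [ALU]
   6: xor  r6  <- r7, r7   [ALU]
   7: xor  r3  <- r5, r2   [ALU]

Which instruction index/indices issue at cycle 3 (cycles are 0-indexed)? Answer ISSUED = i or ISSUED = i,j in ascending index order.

ISSUED = 4,5

0. ld;and @i0&i1  | pair
1. or @i2  | WAW r0
2. mulh @i3  | no-port MUL/MEM
3. ld;sub @i4&i5  | pair
4. xor;xor @i6&i7  | pair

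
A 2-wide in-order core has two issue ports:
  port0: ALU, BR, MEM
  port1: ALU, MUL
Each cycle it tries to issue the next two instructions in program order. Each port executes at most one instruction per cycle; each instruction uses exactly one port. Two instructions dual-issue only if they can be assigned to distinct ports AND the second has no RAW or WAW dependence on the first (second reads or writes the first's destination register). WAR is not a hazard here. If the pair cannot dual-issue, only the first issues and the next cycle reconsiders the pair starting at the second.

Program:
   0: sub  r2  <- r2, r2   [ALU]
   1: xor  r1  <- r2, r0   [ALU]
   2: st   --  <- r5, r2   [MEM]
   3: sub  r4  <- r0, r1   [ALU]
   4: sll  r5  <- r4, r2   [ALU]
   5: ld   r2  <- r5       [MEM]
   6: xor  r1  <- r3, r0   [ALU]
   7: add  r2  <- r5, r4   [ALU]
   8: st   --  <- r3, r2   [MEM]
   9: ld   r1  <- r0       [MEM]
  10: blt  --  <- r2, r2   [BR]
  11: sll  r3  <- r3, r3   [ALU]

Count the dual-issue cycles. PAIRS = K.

  cy0 -> i0 (sub) RAW r2
  cy1 -> i1/i2 (xor/st) 2-wide
  cy2 -> i3 (sub) RAW r4
  cy3 -> i4 (sll) RAW r5
  cy4 -> i5/i6 (ld/xor) 2-wide
  cy5 -> i7 (add) RAW r2
  cy6 -> i8 (st) no-port MEM/MEM
  cy7 -> i9 (ld) no-port MEM/BR
  cy8 -> i10/i11 (blt/sll) 2-wide

PAIRS = 3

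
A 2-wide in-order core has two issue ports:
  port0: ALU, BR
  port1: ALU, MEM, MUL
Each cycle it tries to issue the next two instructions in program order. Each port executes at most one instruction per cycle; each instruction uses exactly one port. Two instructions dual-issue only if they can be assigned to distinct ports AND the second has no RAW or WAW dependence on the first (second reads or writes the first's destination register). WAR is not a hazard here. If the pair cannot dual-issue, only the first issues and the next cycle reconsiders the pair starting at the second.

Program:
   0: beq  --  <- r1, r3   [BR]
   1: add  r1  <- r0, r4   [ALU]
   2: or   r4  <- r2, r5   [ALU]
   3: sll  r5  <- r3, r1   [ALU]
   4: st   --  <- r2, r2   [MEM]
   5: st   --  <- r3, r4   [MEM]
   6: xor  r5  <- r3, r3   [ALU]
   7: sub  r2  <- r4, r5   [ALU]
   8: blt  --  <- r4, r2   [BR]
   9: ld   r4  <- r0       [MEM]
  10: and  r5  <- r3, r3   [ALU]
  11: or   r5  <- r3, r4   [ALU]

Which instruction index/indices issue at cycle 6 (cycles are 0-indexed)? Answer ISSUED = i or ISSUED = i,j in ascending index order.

c0: i0/i1 beq.BR/add.ALU  dual
c1: i2/i3 or.ALU/sll.ALU  dual
c2: i4 st.MEM  no-port MEM/MEM
c3: i5/i6 st.MEM/xor.ALU  dual
c4: i7 sub.ALU  RAW r2
c5: i8/i9 blt.BR/ld.MEM  dual
c6: i10 and.ALU  WAW r5
c7: i11 or.ALU  tail

ISSUED = 10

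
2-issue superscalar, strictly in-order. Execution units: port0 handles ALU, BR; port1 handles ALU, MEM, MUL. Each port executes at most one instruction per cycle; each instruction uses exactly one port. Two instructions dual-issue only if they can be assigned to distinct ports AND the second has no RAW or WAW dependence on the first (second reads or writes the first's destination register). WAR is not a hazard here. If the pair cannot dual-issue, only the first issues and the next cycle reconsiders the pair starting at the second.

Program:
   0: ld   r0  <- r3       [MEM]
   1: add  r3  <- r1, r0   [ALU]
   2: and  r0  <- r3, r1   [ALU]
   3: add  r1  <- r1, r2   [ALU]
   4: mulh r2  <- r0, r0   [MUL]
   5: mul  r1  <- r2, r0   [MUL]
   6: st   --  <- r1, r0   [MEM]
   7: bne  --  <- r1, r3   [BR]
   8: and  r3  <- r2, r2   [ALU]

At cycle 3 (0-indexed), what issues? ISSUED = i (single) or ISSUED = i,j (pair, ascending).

[0] i0  ld  -- RAW r0
[1] i1  add  -- RAW r3
[2] i2&i3  and/add  -- pair
[3] i4  mulh  -- no-port MUL/MUL
[4] i5  mul  -- no-port MUL/MEM
[5] i6&i7  st/bne  -- pair
[6] i8  and  -- tail

ISSUED = 4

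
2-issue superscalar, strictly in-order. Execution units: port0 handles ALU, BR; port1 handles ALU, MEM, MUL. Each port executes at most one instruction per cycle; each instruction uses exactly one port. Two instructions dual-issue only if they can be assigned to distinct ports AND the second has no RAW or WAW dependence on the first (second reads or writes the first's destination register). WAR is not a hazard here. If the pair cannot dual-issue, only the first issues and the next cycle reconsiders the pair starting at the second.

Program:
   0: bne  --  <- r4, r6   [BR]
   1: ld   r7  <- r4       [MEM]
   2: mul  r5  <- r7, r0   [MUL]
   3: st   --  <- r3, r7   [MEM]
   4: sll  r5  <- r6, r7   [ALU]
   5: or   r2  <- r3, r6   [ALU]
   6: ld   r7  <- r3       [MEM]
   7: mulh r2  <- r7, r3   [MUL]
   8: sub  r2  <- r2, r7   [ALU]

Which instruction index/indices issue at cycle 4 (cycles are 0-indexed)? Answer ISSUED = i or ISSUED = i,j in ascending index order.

ISSUED = 7

[0] i0,i1  bne ld  -- 2-wide
[1] i2  mul  -- no-port MUL/MEM
[2] i3,i4  st sll  -- 2-wide
[3] i5,i6  or ld  -- 2-wide
[4] i7  mulh  -- RAW+WAW r2
[5] i8  sub  -- tail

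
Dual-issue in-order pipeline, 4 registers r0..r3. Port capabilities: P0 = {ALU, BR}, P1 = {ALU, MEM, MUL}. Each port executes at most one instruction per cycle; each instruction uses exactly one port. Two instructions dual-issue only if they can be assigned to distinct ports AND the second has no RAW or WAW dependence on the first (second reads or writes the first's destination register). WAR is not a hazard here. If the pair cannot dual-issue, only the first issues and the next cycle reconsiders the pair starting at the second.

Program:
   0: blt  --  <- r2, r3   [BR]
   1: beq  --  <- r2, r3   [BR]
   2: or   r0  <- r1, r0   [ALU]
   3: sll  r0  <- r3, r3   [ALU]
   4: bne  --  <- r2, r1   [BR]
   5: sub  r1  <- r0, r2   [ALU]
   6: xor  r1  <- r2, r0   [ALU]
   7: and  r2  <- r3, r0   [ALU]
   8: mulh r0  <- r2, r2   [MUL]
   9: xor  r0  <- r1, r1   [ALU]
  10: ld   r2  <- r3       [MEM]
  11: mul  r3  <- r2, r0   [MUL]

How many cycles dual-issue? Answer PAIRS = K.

  cy0 -> i0 (blt) no-port BR/BR
  cy1 -> i1/i2 (beq or) 2-wide
  cy2 -> i3/i4 (sll bne) 2-wide
  cy3 -> i5 (sub) WAW r1
  cy4 -> i6/i7 (xor and) 2-wide
  cy5 -> i8 (mulh) WAW r0
  cy6 -> i9/i10 (xor ld) 2-wide
  cy7 -> i11 (mul) tail

PAIRS = 4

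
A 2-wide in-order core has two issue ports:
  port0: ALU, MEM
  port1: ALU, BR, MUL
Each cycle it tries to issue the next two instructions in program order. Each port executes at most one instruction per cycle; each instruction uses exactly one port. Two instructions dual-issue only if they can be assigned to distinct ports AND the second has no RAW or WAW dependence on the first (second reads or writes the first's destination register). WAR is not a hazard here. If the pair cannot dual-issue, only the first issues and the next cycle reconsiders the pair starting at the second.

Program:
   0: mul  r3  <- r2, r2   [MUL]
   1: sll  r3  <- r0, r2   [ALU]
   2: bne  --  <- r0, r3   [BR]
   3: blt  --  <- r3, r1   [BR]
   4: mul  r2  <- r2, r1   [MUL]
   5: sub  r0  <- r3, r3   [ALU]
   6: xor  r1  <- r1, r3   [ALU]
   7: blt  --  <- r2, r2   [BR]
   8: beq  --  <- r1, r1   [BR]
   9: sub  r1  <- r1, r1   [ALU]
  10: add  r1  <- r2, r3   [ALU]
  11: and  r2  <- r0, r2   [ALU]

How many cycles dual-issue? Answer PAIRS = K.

PAIRS = 4

[0] i0  mul.MUL  -- WAW r3
[1] i1  sll.ALU  -- RAW r3
[2] i2  bne.BR  -- no-port BR/BR
[3] i3  blt.BR  -- no-port BR/MUL
[4] i4&i5  mul.MUL/sub.ALU  -- 2-wide
[5] i6&i7  xor.ALU/blt.BR  -- 2-wide
[6] i8&i9  beq.BR/sub.ALU  -- 2-wide
[7] i10&i11  add.ALU/and.ALU  -- 2-wide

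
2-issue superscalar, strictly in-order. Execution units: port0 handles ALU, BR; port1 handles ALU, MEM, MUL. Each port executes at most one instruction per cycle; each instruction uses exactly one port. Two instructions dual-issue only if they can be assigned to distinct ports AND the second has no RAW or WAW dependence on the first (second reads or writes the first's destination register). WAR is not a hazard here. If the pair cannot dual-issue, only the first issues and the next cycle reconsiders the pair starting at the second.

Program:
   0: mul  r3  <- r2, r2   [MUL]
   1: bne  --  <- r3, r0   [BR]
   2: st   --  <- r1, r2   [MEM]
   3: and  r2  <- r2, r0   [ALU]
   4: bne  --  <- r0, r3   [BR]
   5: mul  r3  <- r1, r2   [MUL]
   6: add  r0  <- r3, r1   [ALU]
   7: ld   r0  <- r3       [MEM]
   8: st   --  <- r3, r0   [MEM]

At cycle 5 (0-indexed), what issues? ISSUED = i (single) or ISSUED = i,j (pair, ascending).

ISSUED = 7

[0] i0  mul  -- RAW r3
[1] i1&i2  bne/st  -- pair
[2] i3&i4  and/bne  -- pair
[3] i5  mul  -- RAW r3
[4] i6  add  -- WAW r0
[5] i7  ld  -- no-port MEM/MEM
[6] i8  st  -- tail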